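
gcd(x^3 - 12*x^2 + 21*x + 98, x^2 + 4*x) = 1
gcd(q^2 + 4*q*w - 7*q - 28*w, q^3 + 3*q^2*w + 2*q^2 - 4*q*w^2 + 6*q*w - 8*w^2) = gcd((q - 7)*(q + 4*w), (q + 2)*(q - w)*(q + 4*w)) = q + 4*w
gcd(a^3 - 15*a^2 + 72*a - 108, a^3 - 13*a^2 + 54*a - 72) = a^2 - 9*a + 18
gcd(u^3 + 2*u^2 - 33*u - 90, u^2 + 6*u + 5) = u + 5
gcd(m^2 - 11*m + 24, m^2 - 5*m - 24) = m - 8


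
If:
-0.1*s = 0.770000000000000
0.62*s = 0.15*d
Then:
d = -31.83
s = -7.70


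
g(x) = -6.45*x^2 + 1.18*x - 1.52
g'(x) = 1.18 - 12.9*x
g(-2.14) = -33.58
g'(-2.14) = 28.79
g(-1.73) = -22.87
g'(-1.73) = 23.50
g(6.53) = -268.85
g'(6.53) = -83.06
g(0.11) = -1.47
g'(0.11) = -0.24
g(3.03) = -57.16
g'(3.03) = -37.91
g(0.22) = -1.57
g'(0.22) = -1.66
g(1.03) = -7.15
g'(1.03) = -12.11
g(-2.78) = -54.65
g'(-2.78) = 37.04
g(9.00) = -513.35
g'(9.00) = -114.92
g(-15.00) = -1470.47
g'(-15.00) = 194.68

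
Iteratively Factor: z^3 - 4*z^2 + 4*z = (z - 2)*(z^2 - 2*z) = z*(z - 2)*(z - 2)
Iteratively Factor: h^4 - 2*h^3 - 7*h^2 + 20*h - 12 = (h - 1)*(h^3 - h^2 - 8*h + 12) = (h - 2)*(h - 1)*(h^2 + h - 6) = (h - 2)^2*(h - 1)*(h + 3)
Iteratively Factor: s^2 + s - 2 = (s + 2)*(s - 1)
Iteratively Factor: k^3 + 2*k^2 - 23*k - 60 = (k + 3)*(k^2 - k - 20) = (k + 3)*(k + 4)*(k - 5)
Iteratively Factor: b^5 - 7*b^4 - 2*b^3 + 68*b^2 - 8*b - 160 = (b + 2)*(b^4 - 9*b^3 + 16*b^2 + 36*b - 80) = (b - 2)*(b + 2)*(b^3 - 7*b^2 + 2*b + 40) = (b - 4)*(b - 2)*(b + 2)*(b^2 - 3*b - 10) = (b - 4)*(b - 2)*(b + 2)^2*(b - 5)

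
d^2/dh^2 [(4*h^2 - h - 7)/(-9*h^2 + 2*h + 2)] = 2*(9*h^3 + 1485*h^2 - 324*h + 134)/(729*h^6 - 486*h^5 - 378*h^4 + 208*h^3 + 84*h^2 - 24*h - 8)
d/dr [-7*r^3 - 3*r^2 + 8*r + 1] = -21*r^2 - 6*r + 8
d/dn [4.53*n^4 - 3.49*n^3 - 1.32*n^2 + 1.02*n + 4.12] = 18.12*n^3 - 10.47*n^2 - 2.64*n + 1.02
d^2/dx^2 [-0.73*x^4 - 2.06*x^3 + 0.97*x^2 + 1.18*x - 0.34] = -8.76*x^2 - 12.36*x + 1.94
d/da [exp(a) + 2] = exp(a)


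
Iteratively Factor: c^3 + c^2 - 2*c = (c + 2)*(c^2 - c) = c*(c + 2)*(c - 1)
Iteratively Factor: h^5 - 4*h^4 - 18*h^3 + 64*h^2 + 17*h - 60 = (h - 1)*(h^4 - 3*h^3 - 21*h^2 + 43*h + 60) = (h - 1)*(h + 4)*(h^3 - 7*h^2 + 7*h + 15) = (h - 1)*(h + 1)*(h + 4)*(h^2 - 8*h + 15) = (h - 3)*(h - 1)*(h + 1)*(h + 4)*(h - 5)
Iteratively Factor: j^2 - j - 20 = (j - 5)*(j + 4)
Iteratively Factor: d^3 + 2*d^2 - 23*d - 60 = (d + 4)*(d^2 - 2*d - 15) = (d - 5)*(d + 4)*(d + 3)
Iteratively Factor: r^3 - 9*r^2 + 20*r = (r - 4)*(r^2 - 5*r) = (r - 5)*(r - 4)*(r)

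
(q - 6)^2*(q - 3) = q^3 - 15*q^2 + 72*q - 108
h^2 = h^2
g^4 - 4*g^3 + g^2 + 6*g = g*(g - 3)*(g - 2)*(g + 1)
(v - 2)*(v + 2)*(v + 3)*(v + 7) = v^4 + 10*v^3 + 17*v^2 - 40*v - 84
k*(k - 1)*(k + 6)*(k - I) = k^4 + 5*k^3 - I*k^3 - 6*k^2 - 5*I*k^2 + 6*I*k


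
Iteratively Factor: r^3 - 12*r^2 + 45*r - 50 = (r - 2)*(r^2 - 10*r + 25) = (r - 5)*(r - 2)*(r - 5)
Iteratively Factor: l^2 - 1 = (l - 1)*(l + 1)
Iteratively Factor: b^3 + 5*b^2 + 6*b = (b + 3)*(b^2 + 2*b) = b*(b + 3)*(b + 2)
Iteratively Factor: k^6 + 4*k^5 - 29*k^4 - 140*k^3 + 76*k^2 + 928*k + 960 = (k + 2)*(k^5 + 2*k^4 - 33*k^3 - 74*k^2 + 224*k + 480) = (k + 2)^2*(k^4 - 33*k^2 - 8*k + 240) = (k + 2)^2*(k + 4)*(k^3 - 4*k^2 - 17*k + 60) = (k - 3)*(k + 2)^2*(k + 4)*(k^2 - k - 20) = (k - 3)*(k + 2)^2*(k + 4)^2*(k - 5)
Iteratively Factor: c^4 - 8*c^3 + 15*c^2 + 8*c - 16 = (c + 1)*(c^3 - 9*c^2 + 24*c - 16) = (c - 1)*(c + 1)*(c^2 - 8*c + 16) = (c - 4)*(c - 1)*(c + 1)*(c - 4)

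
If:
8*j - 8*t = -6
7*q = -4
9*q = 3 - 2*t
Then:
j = 93/28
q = -4/7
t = 57/14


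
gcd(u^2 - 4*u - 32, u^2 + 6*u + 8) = u + 4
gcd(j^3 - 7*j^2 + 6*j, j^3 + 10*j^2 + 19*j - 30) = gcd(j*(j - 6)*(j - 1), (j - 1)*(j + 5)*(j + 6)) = j - 1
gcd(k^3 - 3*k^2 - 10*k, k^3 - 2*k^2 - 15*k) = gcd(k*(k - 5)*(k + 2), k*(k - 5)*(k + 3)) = k^2 - 5*k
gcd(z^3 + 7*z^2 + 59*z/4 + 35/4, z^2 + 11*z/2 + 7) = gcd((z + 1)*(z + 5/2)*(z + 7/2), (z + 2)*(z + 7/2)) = z + 7/2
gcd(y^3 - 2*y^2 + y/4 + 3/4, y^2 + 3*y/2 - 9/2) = y - 3/2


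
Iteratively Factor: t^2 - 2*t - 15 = (t - 5)*(t + 3)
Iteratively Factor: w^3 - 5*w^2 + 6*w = (w - 2)*(w^2 - 3*w) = w*(w - 2)*(w - 3)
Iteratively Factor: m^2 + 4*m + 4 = (m + 2)*(m + 2)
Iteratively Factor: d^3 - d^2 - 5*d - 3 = (d - 3)*(d^2 + 2*d + 1) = (d - 3)*(d + 1)*(d + 1)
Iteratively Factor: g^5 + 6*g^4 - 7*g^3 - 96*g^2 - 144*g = (g)*(g^4 + 6*g^3 - 7*g^2 - 96*g - 144) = g*(g - 4)*(g^3 + 10*g^2 + 33*g + 36) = g*(g - 4)*(g + 3)*(g^2 + 7*g + 12) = g*(g - 4)*(g + 3)^2*(g + 4)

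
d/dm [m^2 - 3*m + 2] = 2*m - 3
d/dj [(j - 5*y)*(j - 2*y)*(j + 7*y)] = 3*j^2 - 39*y^2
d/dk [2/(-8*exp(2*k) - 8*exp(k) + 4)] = (2*exp(k) + 1)*exp(k)/(2*exp(2*k) + 2*exp(k) - 1)^2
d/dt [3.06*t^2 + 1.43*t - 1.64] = 6.12*t + 1.43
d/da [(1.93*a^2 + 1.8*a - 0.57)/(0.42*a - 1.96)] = (0.8106*a^2 - 7.5656*a - 3.2886)/(0.1764*a^2 - 1.6464*a + 3.8416)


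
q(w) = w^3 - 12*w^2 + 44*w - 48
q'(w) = 3*w^2 - 24*w + 44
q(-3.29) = -358.26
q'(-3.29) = 155.43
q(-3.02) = -317.87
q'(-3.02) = 143.84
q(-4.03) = -485.66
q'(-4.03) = 189.44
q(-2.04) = -196.19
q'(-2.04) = 105.44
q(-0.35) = -64.91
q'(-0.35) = 52.77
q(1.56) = -4.77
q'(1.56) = 13.86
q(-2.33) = -228.32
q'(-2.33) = 116.21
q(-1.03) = -107.14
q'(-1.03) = 71.90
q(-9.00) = -2145.00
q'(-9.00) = 503.00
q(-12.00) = -4032.00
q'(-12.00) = 764.00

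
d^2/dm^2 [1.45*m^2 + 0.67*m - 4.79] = 2.90000000000000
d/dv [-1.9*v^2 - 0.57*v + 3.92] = -3.8*v - 0.57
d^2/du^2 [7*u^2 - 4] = 14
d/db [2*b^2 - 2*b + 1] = 4*b - 2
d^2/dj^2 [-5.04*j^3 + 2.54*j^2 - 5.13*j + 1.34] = 5.08 - 30.24*j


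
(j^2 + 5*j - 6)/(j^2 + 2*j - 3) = (j + 6)/(j + 3)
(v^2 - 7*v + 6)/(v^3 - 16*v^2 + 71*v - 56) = (v - 6)/(v^2 - 15*v + 56)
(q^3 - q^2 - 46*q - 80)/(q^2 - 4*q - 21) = (-q^3 + q^2 + 46*q + 80)/(-q^2 + 4*q + 21)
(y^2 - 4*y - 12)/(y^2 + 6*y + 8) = (y - 6)/(y + 4)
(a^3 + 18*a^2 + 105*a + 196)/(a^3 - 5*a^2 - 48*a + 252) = (a^2 + 11*a + 28)/(a^2 - 12*a + 36)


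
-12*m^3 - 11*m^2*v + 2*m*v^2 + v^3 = (-3*m + v)*(m + v)*(4*m + v)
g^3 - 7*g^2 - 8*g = g*(g - 8)*(g + 1)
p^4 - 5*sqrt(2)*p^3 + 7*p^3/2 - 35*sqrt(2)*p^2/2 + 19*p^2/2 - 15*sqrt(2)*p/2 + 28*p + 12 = (p + 1/2)*(p + 3)*(p - 4*sqrt(2))*(p - sqrt(2))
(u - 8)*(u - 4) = u^2 - 12*u + 32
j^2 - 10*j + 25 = (j - 5)^2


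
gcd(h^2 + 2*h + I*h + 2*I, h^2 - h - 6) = h + 2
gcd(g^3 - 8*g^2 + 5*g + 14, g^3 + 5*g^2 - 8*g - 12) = g^2 - g - 2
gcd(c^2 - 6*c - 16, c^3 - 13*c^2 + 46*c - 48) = c - 8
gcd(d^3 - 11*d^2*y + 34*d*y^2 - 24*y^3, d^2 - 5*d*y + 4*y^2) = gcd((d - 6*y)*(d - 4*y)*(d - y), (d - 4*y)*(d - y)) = d^2 - 5*d*y + 4*y^2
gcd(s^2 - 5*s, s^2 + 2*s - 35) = s - 5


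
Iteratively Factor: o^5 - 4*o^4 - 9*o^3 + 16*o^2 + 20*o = (o - 5)*(o^4 + o^3 - 4*o^2 - 4*o) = o*(o - 5)*(o^3 + o^2 - 4*o - 4) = o*(o - 5)*(o - 2)*(o^2 + 3*o + 2) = o*(o - 5)*(o - 2)*(o + 1)*(o + 2)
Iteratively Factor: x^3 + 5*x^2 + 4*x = (x + 1)*(x^2 + 4*x) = (x + 1)*(x + 4)*(x)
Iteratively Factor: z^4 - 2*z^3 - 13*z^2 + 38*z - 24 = (z - 2)*(z^3 - 13*z + 12) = (z - 2)*(z - 1)*(z^2 + z - 12) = (z - 2)*(z - 1)*(z + 4)*(z - 3)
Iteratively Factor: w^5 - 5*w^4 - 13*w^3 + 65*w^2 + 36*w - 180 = (w - 2)*(w^4 - 3*w^3 - 19*w^2 + 27*w + 90) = (w - 2)*(w + 3)*(w^3 - 6*w^2 - w + 30) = (w - 2)*(w + 2)*(w + 3)*(w^2 - 8*w + 15) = (w - 3)*(w - 2)*(w + 2)*(w + 3)*(w - 5)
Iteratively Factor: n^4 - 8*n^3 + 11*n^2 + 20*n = (n - 5)*(n^3 - 3*n^2 - 4*n) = n*(n - 5)*(n^2 - 3*n - 4) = n*(n - 5)*(n - 4)*(n + 1)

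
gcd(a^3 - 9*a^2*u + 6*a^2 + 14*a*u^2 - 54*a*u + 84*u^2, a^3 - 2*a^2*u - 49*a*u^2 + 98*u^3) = a^2 - 9*a*u + 14*u^2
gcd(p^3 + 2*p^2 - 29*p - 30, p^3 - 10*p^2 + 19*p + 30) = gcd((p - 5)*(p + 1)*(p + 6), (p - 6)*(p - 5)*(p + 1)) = p^2 - 4*p - 5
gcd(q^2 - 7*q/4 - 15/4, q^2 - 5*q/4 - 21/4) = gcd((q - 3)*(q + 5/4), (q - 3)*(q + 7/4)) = q - 3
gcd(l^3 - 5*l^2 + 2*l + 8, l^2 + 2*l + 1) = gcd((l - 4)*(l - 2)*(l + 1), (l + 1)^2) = l + 1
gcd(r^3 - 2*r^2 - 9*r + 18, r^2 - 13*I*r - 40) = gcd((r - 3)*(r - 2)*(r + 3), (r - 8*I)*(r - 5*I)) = 1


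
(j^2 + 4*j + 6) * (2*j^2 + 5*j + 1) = 2*j^4 + 13*j^3 + 33*j^2 + 34*j + 6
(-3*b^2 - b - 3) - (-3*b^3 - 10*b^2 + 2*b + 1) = 3*b^3 + 7*b^2 - 3*b - 4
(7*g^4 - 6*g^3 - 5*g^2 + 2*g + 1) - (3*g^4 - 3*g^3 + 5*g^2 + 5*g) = 4*g^4 - 3*g^3 - 10*g^2 - 3*g + 1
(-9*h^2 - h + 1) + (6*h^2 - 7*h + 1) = -3*h^2 - 8*h + 2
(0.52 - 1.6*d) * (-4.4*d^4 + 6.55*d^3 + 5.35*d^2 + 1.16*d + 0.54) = 7.04*d^5 - 12.768*d^4 - 5.154*d^3 + 0.926*d^2 - 0.2608*d + 0.2808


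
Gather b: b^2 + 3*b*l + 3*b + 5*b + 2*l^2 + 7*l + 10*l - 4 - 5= b^2 + b*(3*l + 8) + 2*l^2 + 17*l - 9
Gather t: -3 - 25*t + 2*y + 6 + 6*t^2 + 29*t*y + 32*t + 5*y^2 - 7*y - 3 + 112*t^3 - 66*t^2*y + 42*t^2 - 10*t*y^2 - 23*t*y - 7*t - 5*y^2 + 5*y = 112*t^3 + t^2*(48 - 66*y) + t*(-10*y^2 + 6*y)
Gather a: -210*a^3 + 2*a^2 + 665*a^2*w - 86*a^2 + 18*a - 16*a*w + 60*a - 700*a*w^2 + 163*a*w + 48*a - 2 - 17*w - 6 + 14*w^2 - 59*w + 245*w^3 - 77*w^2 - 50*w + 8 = -210*a^3 + a^2*(665*w - 84) + a*(-700*w^2 + 147*w + 126) + 245*w^3 - 63*w^2 - 126*w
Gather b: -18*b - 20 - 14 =-18*b - 34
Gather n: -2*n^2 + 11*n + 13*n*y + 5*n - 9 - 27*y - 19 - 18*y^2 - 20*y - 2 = -2*n^2 + n*(13*y + 16) - 18*y^2 - 47*y - 30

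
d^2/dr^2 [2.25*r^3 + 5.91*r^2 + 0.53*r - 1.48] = 13.5*r + 11.82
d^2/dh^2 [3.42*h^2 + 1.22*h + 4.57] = 6.84000000000000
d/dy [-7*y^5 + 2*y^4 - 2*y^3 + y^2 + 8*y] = -35*y^4 + 8*y^3 - 6*y^2 + 2*y + 8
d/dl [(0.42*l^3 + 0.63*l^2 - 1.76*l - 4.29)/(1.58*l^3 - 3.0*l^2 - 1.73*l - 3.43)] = (-2.2554*l^4 + 4.1084*l^3 + 9.6429*l^2 - 30.0618*l - 1.3849)/(2.4964*l^6 - 9.48*l^5 + 3.5332*l^4 - 0.458800000000002*l^3 + 23.5729*l^2 + 11.8678*l + 11.7649)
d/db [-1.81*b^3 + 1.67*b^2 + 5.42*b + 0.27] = -5.43*b^2 + 3.34*b + 5.42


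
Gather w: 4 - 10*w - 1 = 3 - 10*w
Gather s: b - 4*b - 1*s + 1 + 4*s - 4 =-3*b + 3*s - 3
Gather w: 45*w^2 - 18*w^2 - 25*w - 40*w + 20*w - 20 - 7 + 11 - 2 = 27*w^2 - 45*w - 18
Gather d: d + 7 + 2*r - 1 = d + 2*r + 6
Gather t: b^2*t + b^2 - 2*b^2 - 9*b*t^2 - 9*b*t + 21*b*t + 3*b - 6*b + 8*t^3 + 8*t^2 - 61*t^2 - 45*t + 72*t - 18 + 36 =-b^2 - 3*b + 8*t^3 + t^2*(-9*b - 53) + t*(b^2 + 12*b + 27) + 18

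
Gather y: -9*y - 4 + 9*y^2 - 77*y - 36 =9*y^2 - 86*y - 40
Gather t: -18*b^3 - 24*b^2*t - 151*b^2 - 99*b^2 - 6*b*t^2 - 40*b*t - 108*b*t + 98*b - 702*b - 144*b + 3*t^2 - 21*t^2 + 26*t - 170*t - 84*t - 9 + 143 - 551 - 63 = -18*b^3 - 250*b^2 - 748*b + t^2*(-6*b - 18) + t*(-24*b^2 - 148*b - 228) - 480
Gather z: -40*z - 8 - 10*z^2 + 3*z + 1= -10*z^2 - 37*z - 7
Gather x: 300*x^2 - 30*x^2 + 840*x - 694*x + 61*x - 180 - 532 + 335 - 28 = 270*x^2 + 207*x - 405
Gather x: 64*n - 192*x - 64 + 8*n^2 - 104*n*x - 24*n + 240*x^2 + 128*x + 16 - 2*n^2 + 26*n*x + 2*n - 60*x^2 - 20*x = 6*n^2 + 42*n + 180*x^2 + x*(-78*n - 84) - 48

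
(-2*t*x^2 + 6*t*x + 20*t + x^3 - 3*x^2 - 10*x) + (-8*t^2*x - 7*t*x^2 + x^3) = -8*t^2*x - 9*t*x^2 + 6*t*x + 20*t + 2*x^3 - 3*x^2 - 10*x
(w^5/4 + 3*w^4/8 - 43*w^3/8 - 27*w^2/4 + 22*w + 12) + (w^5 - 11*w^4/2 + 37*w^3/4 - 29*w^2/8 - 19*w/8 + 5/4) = 5*w^5/4 - 41*w^4/8 + 31*w^3/8 - 83*w^2/8 + 157*w/8 + 53/4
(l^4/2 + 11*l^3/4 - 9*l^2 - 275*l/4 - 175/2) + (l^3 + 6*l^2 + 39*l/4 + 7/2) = l^4/2 + 15*l^3/4 - 3*l^2 - 59*l - 84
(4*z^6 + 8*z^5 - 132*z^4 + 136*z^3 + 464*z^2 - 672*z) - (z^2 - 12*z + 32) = 4*z^6 + 8*z^5 - 132*z^4 + 136*z^3 + 463*z^2 - 660*z - 32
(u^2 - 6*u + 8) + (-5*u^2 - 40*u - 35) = -4*u^2 - 46*u - 27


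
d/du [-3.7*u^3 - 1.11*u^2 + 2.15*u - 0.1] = -11.1*u^2 - 2.22*u + 2.15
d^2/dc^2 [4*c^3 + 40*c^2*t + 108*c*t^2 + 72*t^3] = 24*c + 80*t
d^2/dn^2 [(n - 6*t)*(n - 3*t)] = 2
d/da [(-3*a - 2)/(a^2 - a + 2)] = (-3*a^2 + 3*a + (2*a - 1)*(3*a + 2) - 6)/(a^2 - a + 2)^2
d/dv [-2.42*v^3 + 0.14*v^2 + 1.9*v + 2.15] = -7.26*v^2 + 0.28*v + 1.9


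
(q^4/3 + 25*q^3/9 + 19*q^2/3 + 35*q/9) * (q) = q^5/3 + 25*q^4/9 + 19*q^3/3 + 35*q^2/9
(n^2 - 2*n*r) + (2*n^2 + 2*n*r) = 3*n^2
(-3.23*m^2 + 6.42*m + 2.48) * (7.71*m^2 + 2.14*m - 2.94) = -24.9033*m^4 + 42.586*m^3 + 42.3558*m^2 - 13.5676*m - 7.2912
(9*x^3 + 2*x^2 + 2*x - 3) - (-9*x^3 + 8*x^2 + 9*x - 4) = 18*x^3 - 6*x^2 - 7*x + 1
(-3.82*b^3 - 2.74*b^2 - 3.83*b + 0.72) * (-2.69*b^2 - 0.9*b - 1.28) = 10.2758*b^5 + 10.8086*b^4 + 17.6583*b^3 + 5.0174*b^2 + 4.2544*b - 0.9216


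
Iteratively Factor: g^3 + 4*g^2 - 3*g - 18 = (g - 2)*(g^2 + 6*g + 9) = (g - 2)*(g + 3)*(g + 3)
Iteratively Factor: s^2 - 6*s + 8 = (s - 4)*(s - 2)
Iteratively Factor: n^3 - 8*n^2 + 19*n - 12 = (n - 3)*(n^2 - 5*n + 4) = (n - 3)*(n - 1)*(n - 4)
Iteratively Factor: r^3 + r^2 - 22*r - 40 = (r + 4)*(r^2 - 3*r - 10) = (r - 5)*(r + 4)*(r + 2)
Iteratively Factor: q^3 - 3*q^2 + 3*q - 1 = (q - 1)*(q^2 - 2*q + 1) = (q - 1)^2*(q - 1)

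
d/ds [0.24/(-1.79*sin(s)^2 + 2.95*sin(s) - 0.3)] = (0.8592*sin(s) - 0.708)*cos(s)/(1.79*sin(s)^2 - 2.95*sin(s) + 0.3)^2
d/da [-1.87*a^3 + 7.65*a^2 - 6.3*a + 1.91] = -5.61*a^2 + 15.3*a - 6.3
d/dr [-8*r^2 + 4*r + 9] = 4 - 16*r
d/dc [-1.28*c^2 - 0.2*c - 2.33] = -2.56*c - 0.2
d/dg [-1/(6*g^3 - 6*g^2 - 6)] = g*(3*g - 2)/(6*(-g^3 + g^2 + 1)^2)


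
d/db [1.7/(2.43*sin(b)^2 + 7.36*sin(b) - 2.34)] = -(8.262*sin(b) + 12.512)*cos(b)/(2.43*sin(b)^2 + 7.36*sin(b) - 2.34)^2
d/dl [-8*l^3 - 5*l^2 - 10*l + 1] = -24*l^2 - 10*l - 10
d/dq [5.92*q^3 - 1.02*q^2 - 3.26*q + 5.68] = 17.76*q^2 - 2.04*q - 3.26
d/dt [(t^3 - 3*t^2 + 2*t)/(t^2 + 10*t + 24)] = (t^4 + 20*t^3 + 40*t^2 - 144*t + 48)/(t^4 + 20*t^3 + 148*t^2 + 480*t + 576)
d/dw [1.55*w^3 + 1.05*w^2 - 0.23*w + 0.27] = 4.65*w^2 + 2.1*w - 0.23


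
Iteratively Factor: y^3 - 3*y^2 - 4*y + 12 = (y - 2)*(y^2 - y - 6) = (y - 2)*(y + 2)*(y - 3)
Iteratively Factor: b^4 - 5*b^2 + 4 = (b + 2)*(b^3 - 2*b^2 - b + 2) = (b + 1)*(b + 2)*(b^2 - 3*b + 2) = (b - 1)*(b + 1)*(b + 2)*(b - 2)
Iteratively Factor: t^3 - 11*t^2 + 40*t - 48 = (t - 4)*(t^2 - 7*t + 12) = (t - 4)^2*(t - 3)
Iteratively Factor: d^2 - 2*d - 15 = (d + 3)*(d - 5)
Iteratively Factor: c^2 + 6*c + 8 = (c + 4)*(c + 2)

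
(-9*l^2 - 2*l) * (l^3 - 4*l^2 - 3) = -9*l^5 + 34*l^4 + 8*l^3 + 27*l^2 + 6*l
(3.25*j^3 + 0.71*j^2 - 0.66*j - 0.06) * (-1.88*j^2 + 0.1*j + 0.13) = -6.11*j^5 - 1.0098*j^4 + 1.7343*j^3 + 0.1391*j^2 - 0.0918*j - 0.0078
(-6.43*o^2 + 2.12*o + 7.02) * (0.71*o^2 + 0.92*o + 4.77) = -4.5653*o^4 - 4.4104*o^3 - 23.7365*o^2 + 16.5708*o + 33.4854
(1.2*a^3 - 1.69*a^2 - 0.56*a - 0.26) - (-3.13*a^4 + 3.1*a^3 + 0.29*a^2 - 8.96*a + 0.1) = 3.13*a^4 - 1.9*a^3 - 1.98*a^2 + 8.4*a - 0.36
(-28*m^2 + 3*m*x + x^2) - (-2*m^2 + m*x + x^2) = -26*m^2 + 2*m*x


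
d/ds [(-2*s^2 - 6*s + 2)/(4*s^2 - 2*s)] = (7*s^2 - 4*s + 1)/(s^2*(4*s^2 - 4*s + 1))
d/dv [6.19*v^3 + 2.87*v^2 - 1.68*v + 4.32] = 18.57*v^2 + 5.74*v - 1.68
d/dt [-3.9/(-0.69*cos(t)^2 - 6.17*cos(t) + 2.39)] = (5.382*cos(t) + 24.063)*sin(t)/(0.69*cos(t)^2 + 6.17*cos(t) - 2.39)^2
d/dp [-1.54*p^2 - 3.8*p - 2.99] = -3.08*p - 3.8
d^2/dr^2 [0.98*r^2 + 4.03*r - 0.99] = 1.96000000000000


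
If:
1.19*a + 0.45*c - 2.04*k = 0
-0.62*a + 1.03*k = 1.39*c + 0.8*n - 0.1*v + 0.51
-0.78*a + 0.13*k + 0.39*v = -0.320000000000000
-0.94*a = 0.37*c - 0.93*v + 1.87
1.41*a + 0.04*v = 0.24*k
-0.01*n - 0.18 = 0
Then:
No Solution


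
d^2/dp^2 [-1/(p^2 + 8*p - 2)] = 2*(p^2 + 8*p - 4*(p + 4)^2 - 2)/(p^2 + 8*p - 2)^3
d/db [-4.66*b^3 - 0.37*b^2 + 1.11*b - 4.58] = -13.98*b^2 - 0.74*b + 1.11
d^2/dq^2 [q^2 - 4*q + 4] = 2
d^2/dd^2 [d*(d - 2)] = 2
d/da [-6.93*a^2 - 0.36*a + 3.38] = -13.86*a - 0.36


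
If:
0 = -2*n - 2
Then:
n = -1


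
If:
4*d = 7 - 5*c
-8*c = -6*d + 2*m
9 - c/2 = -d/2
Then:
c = 79/9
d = -83/9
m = -565/9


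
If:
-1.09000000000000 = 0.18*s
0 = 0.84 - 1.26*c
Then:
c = 0.67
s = -6.06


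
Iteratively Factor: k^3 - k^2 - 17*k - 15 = (k + 1)*(k^2 - 2*k - 15) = (k + 1)*(k + 3)*(k - 5)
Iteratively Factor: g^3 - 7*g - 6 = (g - 3)*(g^2 + 3*g + 2) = (g - 3)*(g + 1)*(g + 2)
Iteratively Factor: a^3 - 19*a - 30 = (a + 2)*(a^2 - 2*a - 15) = (a + 2)*(a + 3)*(a - 5)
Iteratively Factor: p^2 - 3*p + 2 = (p - 1)*(p - 2)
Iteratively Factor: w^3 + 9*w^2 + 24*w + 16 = (w + 4)*(w^2 + 5*w + 4) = (w + 4)^2*(w + 1)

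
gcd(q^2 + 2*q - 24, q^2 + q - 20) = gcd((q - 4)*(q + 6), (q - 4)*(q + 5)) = q - 4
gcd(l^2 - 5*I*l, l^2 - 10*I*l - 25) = l - 5*I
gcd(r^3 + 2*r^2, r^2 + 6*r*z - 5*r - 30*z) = 1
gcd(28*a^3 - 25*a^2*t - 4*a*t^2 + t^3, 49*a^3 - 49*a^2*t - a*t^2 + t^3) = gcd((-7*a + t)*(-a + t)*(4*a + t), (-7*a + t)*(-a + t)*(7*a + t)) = 7*a^2 - 8*a*t + t^2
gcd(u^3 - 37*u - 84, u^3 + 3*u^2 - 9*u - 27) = u + 3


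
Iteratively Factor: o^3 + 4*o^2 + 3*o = (o)*(o^2 + 4*o + 3) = o*(o + 1)*(o + 3)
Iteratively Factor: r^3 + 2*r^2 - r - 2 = (r - 1)*(r^2 + 3*r + 2) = (r - 1)*(r + 2)*(r + 1)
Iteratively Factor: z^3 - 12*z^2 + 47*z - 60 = (z - 4)*(z^2 - 8*z + 15) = (z - 4)*(z - 3)*(z - 5)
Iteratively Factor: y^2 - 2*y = (y)*(y - 2)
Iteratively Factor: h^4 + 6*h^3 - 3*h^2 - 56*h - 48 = (h - 3)*(h^3 + 9*h^2 + 24*h + 16) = (h - 3)*(h + 1)*(h^2 + 8*h + 16) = (h - 3)*(h + 1)*(h + 4)*(h + 4)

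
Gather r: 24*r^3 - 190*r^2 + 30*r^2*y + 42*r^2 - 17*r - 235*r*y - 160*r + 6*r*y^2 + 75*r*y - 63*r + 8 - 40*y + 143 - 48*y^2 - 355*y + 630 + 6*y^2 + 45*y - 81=24*r^3 + r^2*(30*y - 148) + r*(6*y^2 - 160*y - 240) - 42*y^2 - 350*y + 700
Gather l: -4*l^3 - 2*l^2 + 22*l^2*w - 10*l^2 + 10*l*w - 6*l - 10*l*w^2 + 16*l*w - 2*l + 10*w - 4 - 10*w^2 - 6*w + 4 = -4*l^3 + l^2*(22*w - 12) + l*(-10*w^2 + 26*w - 8) - 10*w^2 + 4*w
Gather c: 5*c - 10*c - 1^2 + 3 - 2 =-5*c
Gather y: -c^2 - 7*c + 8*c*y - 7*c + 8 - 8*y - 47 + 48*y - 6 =-c^2 - 14*c + y*(8*c + 40) - 45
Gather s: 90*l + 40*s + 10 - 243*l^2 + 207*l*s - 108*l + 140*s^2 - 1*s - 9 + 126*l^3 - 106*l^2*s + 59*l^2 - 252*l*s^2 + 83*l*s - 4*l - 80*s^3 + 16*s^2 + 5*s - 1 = 126*l^3 - 184*l^2 - 22*l - 80*s^3 + s^2*(156 - 252*l) + s*(-106*l^2 + 290*l + 44)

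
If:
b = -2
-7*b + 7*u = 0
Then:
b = -2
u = -2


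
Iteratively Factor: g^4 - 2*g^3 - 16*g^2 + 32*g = (g - 2)*(g^3 - 16*g) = g*(g - 2)*(g^2 - 16) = g*(g - 2)*(g + 4)*(g - 4)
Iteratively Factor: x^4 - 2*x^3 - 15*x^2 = (x)*(x^3 - 2*x^2 - 15*x) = x*(x + 3)*(x^2 - 5*x) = x^2*(x + 3)*(x - 5)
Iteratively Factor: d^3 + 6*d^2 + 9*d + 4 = (d + 4)*(d^2 + 2*d + 1) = (d + 1)*(d + 4)*(d + 1)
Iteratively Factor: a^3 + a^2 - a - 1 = (a + 1)*(a^2 - 1) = (a + 1)^2*(a - 1)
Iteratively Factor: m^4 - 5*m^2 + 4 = (m + 1)*(m^3 - m^2 - 4*m + 4) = (m - 1)*(m + 1)*(m^2 - 4) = (m - 2)*(m - 1)*(m + 1)*(m + 2)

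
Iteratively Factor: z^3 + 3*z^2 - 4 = (z + 2)*(z^2 + z - 2) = (z - 1)*(z + 2)*(z + 2)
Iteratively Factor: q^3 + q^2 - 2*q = (q - 1)*(q^2 + 2*q) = (q - 1)*(q + 2)*(q)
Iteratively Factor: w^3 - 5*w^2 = (w - 5)*(w^2) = w*(w - 5)*(w)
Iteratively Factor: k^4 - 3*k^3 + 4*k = (k - 2)*(k^3 - k^2 - 2*k) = (k - 2)*(k + 1)*(k^2 - 2*k) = k*(k - 2)*(k + 1)*(k - 2)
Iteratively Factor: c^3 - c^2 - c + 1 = (c - 1)*(c^2 - 1) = (c - 1)^2*(c + 1)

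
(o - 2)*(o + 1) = o^2 - o - 2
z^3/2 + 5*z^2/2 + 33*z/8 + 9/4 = (z/2 + 1)*(z + 3/2)^2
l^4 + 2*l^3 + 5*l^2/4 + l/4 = l*(l + 1/2)^2*(l + 1)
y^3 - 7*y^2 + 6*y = y*(y - 6)*(y - 1)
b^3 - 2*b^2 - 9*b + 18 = (b - 3)*(b - 2)*(b + 3)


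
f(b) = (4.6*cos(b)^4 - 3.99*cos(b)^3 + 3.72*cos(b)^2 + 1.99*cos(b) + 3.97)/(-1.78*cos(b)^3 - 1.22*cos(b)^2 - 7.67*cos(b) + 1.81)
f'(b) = (-5.34*sin(b)*cos(b)^2 - 2.44*sin(b)*cos(b) - 7.67*sin(b))*(4.6*cos(b)^4 - 3.99*cos(b)^3 + 3.72*cos(b)^2 + 1.99*cos(b) + 3.97)/(-1.78*cos(b)^3 - 1.22*cos(b)^2 - 7.67*cos(b) + 1.81)^2 + (-18.4*sin(b)*cos(b)^3 + 11.97*sin(b)*cos(b)^2 - 7.44*sin(b)*cos(b) - 1.99*sin(b))/(-1.78*cos(b)^3 - 1.22*cos(b)^2 - 7.67*cos(b) + 1.81) = (8.188*cos(b)^6 + 11.224*cos(b)^5 + 94.3566*cos(b)^4 - 101.595*cos(b)^3 + 26.5705*cos(b)^2 - 23.1532*cos(b) - 34.0518)*sin(b)/(3.1684*cos(b)^6 + 4.3432*cos(b)^5 + 28.7936*cos(b)^4 + 12.2712*cos(b)^3 + 54.4125*cos(b)^2 - 27.7654*cos(b) + 3.2761)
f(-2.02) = 0.85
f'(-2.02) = 0.26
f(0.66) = -1.31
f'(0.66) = -0.77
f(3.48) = 1.31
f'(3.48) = -0.63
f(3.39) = 1.36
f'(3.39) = -0.49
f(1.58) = 2.10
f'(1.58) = -9.57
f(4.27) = 0.85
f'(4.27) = 0.30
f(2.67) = 1.22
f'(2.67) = 0.78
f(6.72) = -1.20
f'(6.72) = -0.26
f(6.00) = -1.17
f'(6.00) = 0.11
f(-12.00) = -1.25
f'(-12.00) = -0.49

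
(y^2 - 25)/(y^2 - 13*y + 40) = (y + 5)/(y - 8)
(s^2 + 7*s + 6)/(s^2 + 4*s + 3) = (s + 6)/(s + 3)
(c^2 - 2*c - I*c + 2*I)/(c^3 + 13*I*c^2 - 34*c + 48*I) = (c - 2)/(c^2 + 14*I*c - 48)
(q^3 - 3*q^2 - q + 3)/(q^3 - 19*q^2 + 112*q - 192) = (q^2 - 1)/(q^2 - 16*q + 64)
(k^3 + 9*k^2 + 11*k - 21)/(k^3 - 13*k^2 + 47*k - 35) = (k^2 + 10*k + 21)/(k^2 - 12*k + 35)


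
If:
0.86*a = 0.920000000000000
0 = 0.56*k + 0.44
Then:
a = 1.07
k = -0.79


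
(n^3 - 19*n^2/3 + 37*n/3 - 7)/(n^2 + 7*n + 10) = (3*n^3 - 19*n^2 + 37*n - 21)/(3*(n^2 + 7*n + 10))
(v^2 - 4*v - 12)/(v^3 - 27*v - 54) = (v + 2)/(v^2 + 6*v + 9)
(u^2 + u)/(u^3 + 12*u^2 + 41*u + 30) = u/(u^2 + 11*u + 30)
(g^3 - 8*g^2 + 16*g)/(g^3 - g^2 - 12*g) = (g - 4)/(g + 3)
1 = 1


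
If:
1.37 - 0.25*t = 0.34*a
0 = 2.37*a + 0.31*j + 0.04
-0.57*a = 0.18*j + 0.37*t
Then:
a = 1.53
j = -11.83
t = 3.40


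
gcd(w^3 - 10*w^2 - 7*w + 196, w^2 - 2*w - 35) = w - 7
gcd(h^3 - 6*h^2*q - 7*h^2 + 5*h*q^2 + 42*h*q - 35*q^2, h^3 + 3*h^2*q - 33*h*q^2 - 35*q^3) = -h + 5*q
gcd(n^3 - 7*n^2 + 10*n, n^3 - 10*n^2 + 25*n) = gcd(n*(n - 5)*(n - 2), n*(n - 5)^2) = n^2 - 5*n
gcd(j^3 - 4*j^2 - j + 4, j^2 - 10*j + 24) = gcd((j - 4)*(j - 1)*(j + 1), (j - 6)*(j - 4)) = j - 4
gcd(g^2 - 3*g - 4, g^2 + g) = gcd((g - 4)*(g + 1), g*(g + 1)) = g + 1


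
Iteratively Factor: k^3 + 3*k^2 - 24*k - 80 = (k + 4)*(k^2 - k - 20) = (k - 5)*(k + 4)*(k + 4)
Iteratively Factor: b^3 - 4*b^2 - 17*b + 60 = (b - 5)*(b^2 + b - 12) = (b - 5)*(b - 3)*(b + 4)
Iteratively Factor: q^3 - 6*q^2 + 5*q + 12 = (q - 4)*(q^2 - 2*q - 3) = (q - 4)*(q + 1)*(q - 3)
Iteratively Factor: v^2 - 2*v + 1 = (v - 1)*(v - 1)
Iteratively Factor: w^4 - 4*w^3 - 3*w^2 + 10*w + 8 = (w + 1)*(w^3 - 5*w^2 + 2*w + 8) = (w - 4)*(w + 1)*(w^2 - w - 2) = (w - 4)*(w + 1)^2*(w - 2)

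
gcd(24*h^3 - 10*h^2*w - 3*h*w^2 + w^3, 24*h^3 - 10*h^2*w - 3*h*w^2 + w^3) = 24*h^3 - 10*h^2*w - 3*h*w^2 + w^3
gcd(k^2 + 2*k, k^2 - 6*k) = k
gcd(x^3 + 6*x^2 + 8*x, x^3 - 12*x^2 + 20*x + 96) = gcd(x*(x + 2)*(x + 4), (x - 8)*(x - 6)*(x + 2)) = x + 2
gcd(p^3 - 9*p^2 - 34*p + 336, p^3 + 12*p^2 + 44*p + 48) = p + 6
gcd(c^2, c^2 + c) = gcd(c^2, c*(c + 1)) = c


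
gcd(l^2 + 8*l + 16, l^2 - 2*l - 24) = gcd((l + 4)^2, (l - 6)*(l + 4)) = l + 4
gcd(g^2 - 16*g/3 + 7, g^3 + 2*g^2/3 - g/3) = 1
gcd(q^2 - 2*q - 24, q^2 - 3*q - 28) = q + 4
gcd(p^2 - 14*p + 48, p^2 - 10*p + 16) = p - 8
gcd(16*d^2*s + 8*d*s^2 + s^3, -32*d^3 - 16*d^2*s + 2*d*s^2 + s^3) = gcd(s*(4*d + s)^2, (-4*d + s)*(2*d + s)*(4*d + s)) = 4*d + s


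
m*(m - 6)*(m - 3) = m^3 - 9*m^2 + 18*m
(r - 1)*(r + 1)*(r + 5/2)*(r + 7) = r^4 + 19*r^3/2 + 33*r^2/2 - 19*r/2 - 35/2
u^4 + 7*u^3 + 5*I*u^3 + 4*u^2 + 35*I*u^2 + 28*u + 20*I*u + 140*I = (u + 7)*(u - 2*I)*(u + 2*I)*(u + 5*I)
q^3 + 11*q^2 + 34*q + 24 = (q + 1)*(q + 4)*(q + 6)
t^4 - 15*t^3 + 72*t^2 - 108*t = t*(t - 6)^2*(t - 3)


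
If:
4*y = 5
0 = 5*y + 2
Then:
No Solution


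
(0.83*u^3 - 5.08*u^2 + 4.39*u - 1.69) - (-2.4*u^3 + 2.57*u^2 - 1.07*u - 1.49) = 3.23*u^3 - 7.65*u^2 + 5.46*u - 0.2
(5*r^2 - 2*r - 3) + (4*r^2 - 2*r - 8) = 9*r^2 - 4*r - 11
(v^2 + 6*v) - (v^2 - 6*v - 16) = 12*v + 16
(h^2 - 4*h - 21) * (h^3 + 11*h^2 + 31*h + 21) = h^5 + 7*h^4 - 34*h^3 - 334*h^2 - 735*h - 441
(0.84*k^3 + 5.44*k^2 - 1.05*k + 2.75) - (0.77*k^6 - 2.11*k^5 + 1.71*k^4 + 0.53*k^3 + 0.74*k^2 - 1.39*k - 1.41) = -0.77*k^6 + 2.11*k^5 - 1.71*k^4 + 0.31*k^3 + 4.7*k^2 + 0.34*k + 4.16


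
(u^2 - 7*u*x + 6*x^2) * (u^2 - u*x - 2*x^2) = u^4 - 8*u^3*x + 11*u^2*x^2 + 8*u*x^3 - 12*x^4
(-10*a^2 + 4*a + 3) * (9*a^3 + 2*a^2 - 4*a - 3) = -90*a^5 + 16*a^4 + 75*a^3 + 20*a^2 - 24*a - 9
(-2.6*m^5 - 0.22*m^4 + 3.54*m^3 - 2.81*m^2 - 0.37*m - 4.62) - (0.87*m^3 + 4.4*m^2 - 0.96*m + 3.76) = -2.6*m^5 - 0.22*m^4 + 2.67*m^3 - 7.21*m^2 + 0.59*m - 8.38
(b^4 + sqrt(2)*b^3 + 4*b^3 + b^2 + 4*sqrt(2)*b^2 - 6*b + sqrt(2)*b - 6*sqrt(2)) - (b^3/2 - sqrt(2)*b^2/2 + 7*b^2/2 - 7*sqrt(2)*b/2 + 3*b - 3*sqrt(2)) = b^4 + sqrt(2)*b^3 + 7*b^3/2 - 5*b^2/2 + 9*sqrt(2)*b^2/2 - 9*b + 9*sqrt(2)*b/2 - 3*sqrt(2)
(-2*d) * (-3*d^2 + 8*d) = 6*d^3 - 16*d^2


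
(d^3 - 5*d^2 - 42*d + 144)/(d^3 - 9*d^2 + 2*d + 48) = (d + 6)/(d + 2)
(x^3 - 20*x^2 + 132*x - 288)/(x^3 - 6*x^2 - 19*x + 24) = (x^2 - 12*x + 36)/(x^2 + 2*x - 3)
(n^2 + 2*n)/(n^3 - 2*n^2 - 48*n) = (n + 2)/(n^2 - 2*n - 48)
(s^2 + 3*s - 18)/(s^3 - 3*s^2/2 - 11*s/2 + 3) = 2*(s + 6)/(2*s^2 + 3*s - 2)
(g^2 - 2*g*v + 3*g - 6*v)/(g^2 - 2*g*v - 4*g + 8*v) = (g + 3)/(g - 4)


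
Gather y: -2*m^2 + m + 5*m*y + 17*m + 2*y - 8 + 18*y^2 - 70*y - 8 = -2*m^2 + 18*m + 18*y^2 + y*(5*m - 68) - 16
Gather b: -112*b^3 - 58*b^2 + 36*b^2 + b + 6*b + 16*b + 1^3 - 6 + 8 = -112*b^3 - 22*b^2 + 23*b + 3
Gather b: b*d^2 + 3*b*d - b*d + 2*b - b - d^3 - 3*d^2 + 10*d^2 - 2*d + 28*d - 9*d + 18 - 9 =b*(d^2 + 2*d + 1) - d^3 + 7*d^2 + 17*d + 9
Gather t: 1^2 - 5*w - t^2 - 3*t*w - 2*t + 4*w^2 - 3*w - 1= -t^2 + t*(-3*w - 2) + 4*w^2 - 8*w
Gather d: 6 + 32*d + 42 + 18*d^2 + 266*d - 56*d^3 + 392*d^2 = -56*d^3 + 410*d^2 + 298*d + 48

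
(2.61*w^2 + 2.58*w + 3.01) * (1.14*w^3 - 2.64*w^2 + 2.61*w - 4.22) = 2.9754*w^5 - 3.9492*w^4 + 3.4323*w^3 - 12.2268*w^2 - 3.0315*w - 12.7022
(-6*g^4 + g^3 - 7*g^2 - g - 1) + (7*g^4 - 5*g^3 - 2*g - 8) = g^4 - 4*g^3 - 7*g^2 - 3*g - 9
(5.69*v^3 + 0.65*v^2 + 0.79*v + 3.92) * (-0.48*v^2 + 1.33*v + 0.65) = -2.7312*v^5 + 7.2557*v^4 + 4.1838*v^3 - 0.4084*v^2 + 5.7271*v + 2.548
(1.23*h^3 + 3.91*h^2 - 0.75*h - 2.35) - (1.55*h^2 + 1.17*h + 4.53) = 1.23*h^3 + 2.36*h^2 - 1.92*h - 6.88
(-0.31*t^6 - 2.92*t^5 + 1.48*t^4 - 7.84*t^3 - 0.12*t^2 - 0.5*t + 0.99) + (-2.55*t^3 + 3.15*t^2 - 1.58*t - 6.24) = -0.31*t^6 - 2.92*t^5 + 1.48*t^4 - 10.39*t^3 + 3.03*t^2 - 2.08*t - 5.25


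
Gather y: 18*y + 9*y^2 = 9*y^2 + 18*y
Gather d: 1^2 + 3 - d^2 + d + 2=-d^2 + d + 6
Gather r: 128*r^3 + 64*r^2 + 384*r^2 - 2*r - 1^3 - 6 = 128*r^3 + 448*r^2 - 2*r - 7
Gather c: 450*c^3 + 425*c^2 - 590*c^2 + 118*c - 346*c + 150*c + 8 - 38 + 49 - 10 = 450*c^3 - 165*c^2 - 78*c + 9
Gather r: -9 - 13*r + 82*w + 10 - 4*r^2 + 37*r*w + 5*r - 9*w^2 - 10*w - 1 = -4*r^2 + r*(37*w - 8) - 9*w^2 + 72*w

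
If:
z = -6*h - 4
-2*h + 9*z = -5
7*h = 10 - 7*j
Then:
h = -31/56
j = 111/56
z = -19/28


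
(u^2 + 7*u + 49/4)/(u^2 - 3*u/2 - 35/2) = (u + 7/2)/(u - 5)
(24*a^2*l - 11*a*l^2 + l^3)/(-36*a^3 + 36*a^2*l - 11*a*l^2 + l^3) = l*(-8*a + l)/(12*a^2 - 8*a*l + l^2)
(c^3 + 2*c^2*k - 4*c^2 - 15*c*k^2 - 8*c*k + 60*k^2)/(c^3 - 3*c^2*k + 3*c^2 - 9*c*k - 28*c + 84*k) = (c + 5*k)/(c + 7)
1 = 1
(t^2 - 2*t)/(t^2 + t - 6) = t/(t + 3)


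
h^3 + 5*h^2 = h^2*(h + 5)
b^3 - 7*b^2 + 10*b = b*(b - 5)*(b - 2)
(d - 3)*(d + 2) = d^2 - d - 6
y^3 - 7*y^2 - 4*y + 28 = (y - 7)*(y - 2)*(y + 2)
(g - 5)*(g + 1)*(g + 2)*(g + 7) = g^4 + 5*g^3 - 27*g^2 - 101*g - 70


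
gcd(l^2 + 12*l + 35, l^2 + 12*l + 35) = l^2 + 12*l + 35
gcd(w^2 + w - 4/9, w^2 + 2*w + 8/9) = w + 4/3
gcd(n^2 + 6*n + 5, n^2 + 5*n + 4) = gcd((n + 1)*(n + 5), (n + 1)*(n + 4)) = n + 1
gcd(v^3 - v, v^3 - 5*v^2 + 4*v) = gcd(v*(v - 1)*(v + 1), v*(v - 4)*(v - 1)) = v^2 - v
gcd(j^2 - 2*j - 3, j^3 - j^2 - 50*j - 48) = j + 1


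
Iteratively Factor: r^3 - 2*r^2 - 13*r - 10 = (r + 2)*(r^2 - 4*r - 5) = (r + 1)*(r + 2)*(r - 5)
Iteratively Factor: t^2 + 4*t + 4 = (t + 2)*(t + 2)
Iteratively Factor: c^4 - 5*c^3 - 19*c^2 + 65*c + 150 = (c - 5)*(c^3 - 19*c - 30) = (c - 5)*(c + 3)*(c^2 - 3*c - 10) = (c - 5)^2*(c + 3)*(c + 2)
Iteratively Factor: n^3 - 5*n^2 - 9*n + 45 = (n - 3)*(n^2 - 2*n - 15) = (n - 3)*(n + 3)*(n - 5)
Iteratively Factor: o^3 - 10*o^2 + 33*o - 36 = (o - 4)*(o^2 - 6*o + 9) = (o - 4)*(o - 3)*(o - 3)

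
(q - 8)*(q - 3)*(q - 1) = q^3 - 12*q^2 + 35*q - 24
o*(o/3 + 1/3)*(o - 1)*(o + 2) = o^4/3 + 2*o^3/3 - o^2/3 - 2*o/3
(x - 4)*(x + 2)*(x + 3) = x^3 + x^2 - 14*x - 24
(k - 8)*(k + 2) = k^2 - 6*k - 16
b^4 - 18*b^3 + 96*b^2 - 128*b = b*(b - 8)^2*(b - 2)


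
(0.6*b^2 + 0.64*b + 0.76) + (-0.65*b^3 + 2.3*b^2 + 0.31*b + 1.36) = -0.65*b^3 + 2.9*b^2 + 0.95*b + 2.12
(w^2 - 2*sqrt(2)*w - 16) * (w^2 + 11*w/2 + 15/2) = w^4 - 2*sqrt(2)*w^3 + 11*w^3/2 - 11*sqrt(2)*w^2 - 17*w^2/2 - 88*w - 15*sqrt(2)*w - 120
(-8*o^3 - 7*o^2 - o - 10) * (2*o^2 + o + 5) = -16*o^5 - 22*o^4 - 49*o^3 - 56*o^2 - 15*o - 50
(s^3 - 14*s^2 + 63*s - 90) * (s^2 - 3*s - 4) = s^5 - 17*s^4 + 101*s^3 - 223*s^2 + 18*s + 360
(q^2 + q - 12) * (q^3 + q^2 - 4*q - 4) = q^5 + 2*q^4 - 15*q^3 - 20*q^2 + 44*q + 48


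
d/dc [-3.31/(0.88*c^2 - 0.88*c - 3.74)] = (5.8256*c - 2.9128)/(-0.88*c^2 + 0.88*c + 3.74)^2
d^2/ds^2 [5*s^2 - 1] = 10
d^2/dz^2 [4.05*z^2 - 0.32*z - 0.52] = 8.10000000000000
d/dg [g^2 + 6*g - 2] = 2*g + 6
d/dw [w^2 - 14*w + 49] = 2*w - 14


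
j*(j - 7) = j^2 - 7*j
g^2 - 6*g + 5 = (g - 5)*(g - 1)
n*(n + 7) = n^2 + 7*n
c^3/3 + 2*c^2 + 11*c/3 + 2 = (c/3 + 1)*(c + 1)*(c + 2)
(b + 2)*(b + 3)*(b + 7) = b^3 + 12*b^2 + 41*b + 42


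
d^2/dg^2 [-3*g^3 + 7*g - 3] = -18*g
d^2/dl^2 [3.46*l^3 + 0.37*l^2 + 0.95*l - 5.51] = 20.76*l + 0.74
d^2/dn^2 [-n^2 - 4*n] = -2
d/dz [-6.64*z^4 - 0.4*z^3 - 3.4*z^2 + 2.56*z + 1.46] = -26.56*z^3 - 1.2*z^2 - 6.8*z + 2.56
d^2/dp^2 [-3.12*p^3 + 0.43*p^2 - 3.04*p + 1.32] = 0.86 - 18.72*p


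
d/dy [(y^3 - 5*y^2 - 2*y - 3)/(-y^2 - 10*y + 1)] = (-y^4 - 20*y^3 + 51*y^2 - 16*y - 32)/(y^4 + 20*y^3 + 98*y^2 - 20*y + 1)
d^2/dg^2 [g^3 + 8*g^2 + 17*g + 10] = 6*g + 16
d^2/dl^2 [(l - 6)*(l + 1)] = 2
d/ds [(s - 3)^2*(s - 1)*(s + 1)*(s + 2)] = 5*s^4 - 16*s^3 - 12*s^2 + 44*s + 3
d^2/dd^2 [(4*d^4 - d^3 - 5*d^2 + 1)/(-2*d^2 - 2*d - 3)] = 2*(-16*d^6 - 48*d^5 - 120*d^4 - 214*d^3 - 300*d^2 + 15*d + 47)/(8*d^6 + 24*d^5 + 60*d^4 + 80*d^3 + 90*d^2 + 54*d + 27)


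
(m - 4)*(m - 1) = m^2 - 5*m + 4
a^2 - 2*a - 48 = (a - 8)*(a + 6)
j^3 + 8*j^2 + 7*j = j*(j + 1)*(j + 7)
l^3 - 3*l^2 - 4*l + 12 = (l - 3)*(l - 2)*(l + 2)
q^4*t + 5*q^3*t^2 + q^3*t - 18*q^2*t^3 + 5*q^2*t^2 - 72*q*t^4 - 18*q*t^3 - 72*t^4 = (q - 4*t)*(q + 3*t)*(q + 6*t)*(q*t + t)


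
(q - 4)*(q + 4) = q^2 - 16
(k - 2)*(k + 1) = k^2 - k - 2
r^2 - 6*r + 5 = (r - 5)*(r - 1)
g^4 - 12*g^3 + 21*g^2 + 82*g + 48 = (g - 8)*(g - 6)*(g + 1)^2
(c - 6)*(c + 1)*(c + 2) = c^3 - 3*c^2 - 16*c - 12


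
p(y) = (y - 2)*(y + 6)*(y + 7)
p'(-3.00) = -23.00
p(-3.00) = -60.00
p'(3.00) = 109.00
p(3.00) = 90.00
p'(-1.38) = -8.65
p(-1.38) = -87.76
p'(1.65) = 60.47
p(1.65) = -23.16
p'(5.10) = 206.23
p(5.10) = 416.36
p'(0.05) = 17.11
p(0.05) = -83.17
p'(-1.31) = -7.67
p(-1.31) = -88.33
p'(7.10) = 323.43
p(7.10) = 942.02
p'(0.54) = 28.75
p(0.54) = -71.99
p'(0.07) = 17.55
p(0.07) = -82.83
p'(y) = (y - 2)*(y + 6) + (y - 2)*(y + 7) + (y + 6)*(y + 7) = 3*y^2 + 22*y + 16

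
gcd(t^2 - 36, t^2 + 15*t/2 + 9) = t + 6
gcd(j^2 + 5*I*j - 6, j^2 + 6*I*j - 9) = j + 3*I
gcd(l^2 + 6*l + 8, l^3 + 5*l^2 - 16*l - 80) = l + 4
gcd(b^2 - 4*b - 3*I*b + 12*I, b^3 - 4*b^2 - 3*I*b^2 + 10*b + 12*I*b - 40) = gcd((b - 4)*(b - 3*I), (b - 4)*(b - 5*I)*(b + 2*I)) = b - 4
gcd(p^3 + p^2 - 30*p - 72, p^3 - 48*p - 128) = p + 4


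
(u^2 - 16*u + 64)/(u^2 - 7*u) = (u^2 - 16*u + 64)/(u*(u - 7))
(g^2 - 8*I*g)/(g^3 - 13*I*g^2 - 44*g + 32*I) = g/(g^2 - 5*I*g - 4)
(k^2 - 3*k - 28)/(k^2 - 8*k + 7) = (k + 4)/(k - 1)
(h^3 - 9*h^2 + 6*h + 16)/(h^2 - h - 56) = (h^2 - h - 2)/(h + 7)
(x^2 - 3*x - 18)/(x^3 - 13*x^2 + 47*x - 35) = (x^2 - 3*x - 18)/(x^3 - 13*x^2 + 47*x - 35)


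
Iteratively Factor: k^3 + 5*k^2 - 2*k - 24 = (k - 2)*(k^2 + 7*k + 12) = (k - 2)*(k + 4)*(k + 3)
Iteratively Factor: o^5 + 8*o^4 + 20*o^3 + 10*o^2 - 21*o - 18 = (o - 1)*(o^4 + 9*o^3 + 29*o^2 + 39*o + 18) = (o - 1)*(o + 3)*(o^3 + 6*o^2 + 11*o + 6) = (o - 1)*(o + 3)^2*(o^2 + 3*o + 2) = (o - 1)*(o + 1)*(o + 3)^2*(o + 2)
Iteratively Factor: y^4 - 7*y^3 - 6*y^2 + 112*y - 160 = (y - 5)*(y^3 - 2*y^2 - 16*y + 32) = (y - 5)*(y - 2)*(y^2 - 16) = (y - 5)*(y - 2)*(y + 4)*(y - 4)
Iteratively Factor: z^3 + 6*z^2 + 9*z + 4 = (z + 4)*(z^2 + 2*z + 1) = (z + 1)*(z + 4)*(z + 1)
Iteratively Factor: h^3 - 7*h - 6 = (h - 3)*(h^2 + 3*h + 2) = (h - 3)*(h + 1)*(h + 2)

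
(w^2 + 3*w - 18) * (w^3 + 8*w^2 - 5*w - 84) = w^5 + 11*w^4 + w^3 - 243*w^2 - 162*w + 1512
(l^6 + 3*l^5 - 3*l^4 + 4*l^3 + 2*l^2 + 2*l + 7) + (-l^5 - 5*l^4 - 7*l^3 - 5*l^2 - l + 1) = l^6 + 2*l^5 - 8*l^4 - 3*l^3 - 3*l^2 + l + 8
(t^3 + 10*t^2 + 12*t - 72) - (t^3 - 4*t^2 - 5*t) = 14*t^2 + 17*t - 72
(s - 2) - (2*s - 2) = -s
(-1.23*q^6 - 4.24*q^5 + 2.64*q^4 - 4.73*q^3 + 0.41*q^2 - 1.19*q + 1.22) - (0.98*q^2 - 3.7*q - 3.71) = -1.23*q^6 - 4.24*q^5 + 2.64*q^4 - 4.73*q^3 - 0.57*q^2 + 2.51*q + 4.93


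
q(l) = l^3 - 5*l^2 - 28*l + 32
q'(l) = 3*l^2 - 10*l - 28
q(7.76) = -19.08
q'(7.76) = 75.05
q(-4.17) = -10.70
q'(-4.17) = 65.87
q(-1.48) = 59.25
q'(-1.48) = -6.63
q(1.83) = -29.86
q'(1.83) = -36.25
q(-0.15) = 36.08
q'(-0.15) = -26.43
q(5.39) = -107.59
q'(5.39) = 5.26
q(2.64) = -58.37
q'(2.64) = -33.49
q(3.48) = -83.85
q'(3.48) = -26.47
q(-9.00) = -850.00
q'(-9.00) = 305.00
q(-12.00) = -2080.00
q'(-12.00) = 524.00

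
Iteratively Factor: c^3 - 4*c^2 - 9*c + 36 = (c + 3)*(c^2 - 7*c + 12) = (c - 3)*(c + 3)*(c - 4)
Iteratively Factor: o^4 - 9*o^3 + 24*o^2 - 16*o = (o)*(o^3 - 9*o^2 + 24*o - 16) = o*(o - 4)*(o^2 - 5*o + 4) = o*(o - 4)*(o - 1)*(o - 4)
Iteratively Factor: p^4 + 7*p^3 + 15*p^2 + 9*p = (p + 3)*(p^3 + 4*p^2 + 3*p) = p*(p + 3)*(p^2 + 4*p + 3) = p*(p + 1)*(p + 3)*(p + 3)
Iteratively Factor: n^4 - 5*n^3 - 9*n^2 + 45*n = (n)*(n^3 - 5*n^2 - 9*n + 45) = n*(n - 3)*(n^2 - 2*n - 15) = n*(n - 3)*(n + 3)*(n - 5)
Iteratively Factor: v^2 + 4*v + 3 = (v + 1)*(v + 3)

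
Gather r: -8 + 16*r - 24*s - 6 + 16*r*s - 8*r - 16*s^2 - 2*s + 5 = r*(16*s + 8) - 16*s^2 - 26*s - 9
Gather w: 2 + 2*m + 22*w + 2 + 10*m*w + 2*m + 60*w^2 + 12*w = 4*m + 60*w^2 + w*(10*m + 34) + 4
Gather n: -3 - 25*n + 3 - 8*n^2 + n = -8*n^2 - 24*n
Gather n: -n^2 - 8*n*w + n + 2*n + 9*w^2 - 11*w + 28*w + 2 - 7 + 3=-n^2 + n*(3 - 8*w) + 9*w^2 + 17*w - 2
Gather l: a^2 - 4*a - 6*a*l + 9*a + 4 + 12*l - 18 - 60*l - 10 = a^2 + 5*a + l*(-6*a - 48) - 24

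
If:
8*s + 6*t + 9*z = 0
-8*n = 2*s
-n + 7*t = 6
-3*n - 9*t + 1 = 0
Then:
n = -47/30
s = 94/15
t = 19/30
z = -809/135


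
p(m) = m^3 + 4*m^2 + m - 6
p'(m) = 3*m^2 + 8*m + 1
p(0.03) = -5.97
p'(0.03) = 1.24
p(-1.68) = -1.13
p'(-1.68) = -3.97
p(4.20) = 142.85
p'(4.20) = 87.52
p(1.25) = 3.45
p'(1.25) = 15.69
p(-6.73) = -136.38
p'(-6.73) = 83.04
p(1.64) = 10.81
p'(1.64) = 22.19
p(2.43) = 34.40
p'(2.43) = 38.15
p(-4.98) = -35.28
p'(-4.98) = 35.56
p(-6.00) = -84.00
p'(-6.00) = 61.00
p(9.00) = 1056.00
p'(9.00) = 316.00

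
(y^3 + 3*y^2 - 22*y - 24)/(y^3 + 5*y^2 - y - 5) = (y^2 + 2*y - 24)/(y^2 + 4*y - 5)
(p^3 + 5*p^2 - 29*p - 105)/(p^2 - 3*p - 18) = (p^2 + 2*p - 35)/(p - 6)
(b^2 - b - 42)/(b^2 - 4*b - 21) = (b + 6)/(b + 3)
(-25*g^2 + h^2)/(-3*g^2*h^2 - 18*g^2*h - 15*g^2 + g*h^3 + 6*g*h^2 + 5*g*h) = (25*g^2 - h^2)/(g*(3*g*h^2 + 18*g*h + 15*g - h^3 - 6*h^2 - 5*h))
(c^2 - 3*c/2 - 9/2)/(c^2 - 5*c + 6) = (c + 3/2)/(c - 2)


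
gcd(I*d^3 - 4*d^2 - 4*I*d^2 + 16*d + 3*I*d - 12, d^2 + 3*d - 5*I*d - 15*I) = 1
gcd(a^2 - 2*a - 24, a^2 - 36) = a - 6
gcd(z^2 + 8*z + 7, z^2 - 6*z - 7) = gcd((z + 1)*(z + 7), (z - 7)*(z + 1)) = z + 1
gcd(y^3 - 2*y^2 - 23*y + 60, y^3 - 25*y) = y + 5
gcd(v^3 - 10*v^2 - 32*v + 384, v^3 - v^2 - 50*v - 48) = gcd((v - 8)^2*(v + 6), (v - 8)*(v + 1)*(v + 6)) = v^2 - 2*v - 48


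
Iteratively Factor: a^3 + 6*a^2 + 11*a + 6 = (a + 2)*(a^2 + 4*a + 3) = (a + 2)*(a + 3)*(a + 1)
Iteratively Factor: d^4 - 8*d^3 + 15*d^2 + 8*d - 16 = (d + 1)*(d^3 - 9*d^2 + 24*d - 16) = (d - 1)*(d + 1)*(d^2 - 8*d + 16) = (d - 4)*(d - 1)*(d + 1)*(d - 4)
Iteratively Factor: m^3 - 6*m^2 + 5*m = (m - 5)*(m^2 - m) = m*(m - 5)*(m - 1)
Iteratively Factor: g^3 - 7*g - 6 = (g + 1)*(g^2 - g - 6) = (g - 3)*(g + 1)*(g + 2)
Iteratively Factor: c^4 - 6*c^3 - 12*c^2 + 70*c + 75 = (c - 5)*(c^3 - c^2 - 17*c - 15) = (c - 5)*(c + 3)*(c^2 - 4*c - 5) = (c - 5)*(c + 1)*(c + 3)*(c - 5)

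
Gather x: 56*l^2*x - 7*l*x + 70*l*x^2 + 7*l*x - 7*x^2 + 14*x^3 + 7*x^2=56*l^2*x + 70*l*x^2 + 14*x^3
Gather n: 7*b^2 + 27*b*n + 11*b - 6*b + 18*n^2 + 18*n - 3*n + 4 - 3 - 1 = 7*b^2 + 5*b + 18*n^2 + n*(27*b + 15)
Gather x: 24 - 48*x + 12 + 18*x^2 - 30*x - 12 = 18*x^2 - 78*x + 24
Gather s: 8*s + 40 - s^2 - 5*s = -s^2 + 3*s + 40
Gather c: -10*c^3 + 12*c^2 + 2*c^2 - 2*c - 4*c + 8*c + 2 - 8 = -10*c^3 + 14*c^2 + 2*c - 6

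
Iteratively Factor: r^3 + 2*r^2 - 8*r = (r)*(r^2 + 2*r - 8) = r*(r + 4)*(r - 2)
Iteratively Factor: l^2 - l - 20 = (l - 5)*(l + 4)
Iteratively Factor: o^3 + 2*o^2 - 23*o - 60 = (o + 4)*(o^2 - 2*o - 15) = (o - 5)*(o + 4)*(o + 3)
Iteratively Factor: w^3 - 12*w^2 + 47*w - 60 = (w - 3)*(w^2 - 9*w + 20) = (w - 4)*(w - 3)*(w - 5)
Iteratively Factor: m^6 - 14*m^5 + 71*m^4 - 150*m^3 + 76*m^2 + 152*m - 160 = (m + 1)*(m^5 - 15*m^4 + 86*m^3 - 236*m^2 + 312*m - 160) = (m - 5)*(m + 1)*(m^4 - 10*m^3 + 36*m^2 - 56*m + 32) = (m - 5)*(m - 2)*(m + 1)*(m^3 - 8*m^2 + 20*m - 16) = (m - 5)*(m - 2)^2*(m + 1)*(m^2 - 6*m + 8) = (m - 5)*(m - 4)*(m - 2)^2*(m + 1)*(m - 2)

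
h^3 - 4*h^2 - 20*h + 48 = (h - 6)*(h - 2)*(h + 4)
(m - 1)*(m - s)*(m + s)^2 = m^4 + m^3*s - m^3 - m^2*s^2 - m^2*s - m*s^3 + m*s^2 + s^3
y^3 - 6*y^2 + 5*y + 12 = (y - 4)*(y - 3)*(y + 1)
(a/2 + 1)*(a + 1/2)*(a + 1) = a^3/2 + 7*a^2/4 + 7*a/4 + 1/2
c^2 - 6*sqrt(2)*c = c*(c - 6*sqrt(2))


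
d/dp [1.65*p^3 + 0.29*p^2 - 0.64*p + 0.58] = 4.95*p^2 + 0.58*p - 0.64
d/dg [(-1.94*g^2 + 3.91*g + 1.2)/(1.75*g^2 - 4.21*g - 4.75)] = (1.3249*g^2 + 14.23*g - 13.5205)/(3.0625*g^4 - 14.735*g^3 + 1.0991*g^2 + 39.995*g + 22.5625)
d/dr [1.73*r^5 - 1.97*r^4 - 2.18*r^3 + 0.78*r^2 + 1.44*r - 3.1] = 8.65*r^4 - 7.88*r^3 - 6.54*r^2 + 1.56*r + 1.44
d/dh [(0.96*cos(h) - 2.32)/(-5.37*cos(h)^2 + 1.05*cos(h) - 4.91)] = (-5.1552*cos(h)^2 + 24.9168*cos(h) + 2.2776)*sin(h)/(28.8369*cos(h)^4 - 11.277*cos(h)^3 + 53.8359*cos(h)^2 - 10.311*cos(h) + 24.1081)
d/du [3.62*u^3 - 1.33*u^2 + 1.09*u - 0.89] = 10.86*u^2 - 2.66*u + 1.09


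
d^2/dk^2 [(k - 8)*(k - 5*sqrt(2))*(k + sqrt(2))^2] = 12*k^2 - 48*k - 18*sqrt(2)*k - 36 + 48*sqrt(2)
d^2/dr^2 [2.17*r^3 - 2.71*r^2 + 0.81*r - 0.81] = 13.02*r - 5.42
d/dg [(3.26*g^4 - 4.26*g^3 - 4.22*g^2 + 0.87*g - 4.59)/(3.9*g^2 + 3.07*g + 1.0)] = (25.428*g^5 + 13.4106*g^4 - 13.1164*g^3 - 29.1284*g^2 + 27.362*g + 14.9613)/(15.21*g^4 + 23.946*g^3 + 17.2249*g^2 + 6.14*g + 1.0)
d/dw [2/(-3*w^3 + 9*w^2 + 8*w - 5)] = 2*(9*w^2 - 18*w - 8)/(3*w^3 - 9*w^2 - 8*w + 5)^2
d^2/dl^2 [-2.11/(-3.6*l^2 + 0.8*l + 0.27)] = (54.6912*l^2 - 12.1536*l - 2.11*(7.2*l - 0.8)*(14.4*l - 1.6) - 4.10184)/(-3.6*l^2 + 0.8*l + 0.27)^3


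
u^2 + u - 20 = (u - 4)*(u + 5)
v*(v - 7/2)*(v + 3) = v^3 - v^2/2 - 21*v/2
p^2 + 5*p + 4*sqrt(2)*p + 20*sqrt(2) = (p + 5)*(p + 4*sqrt(2))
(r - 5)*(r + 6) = r^2 + r - 30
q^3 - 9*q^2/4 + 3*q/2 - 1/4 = (q - 1)^2*(q - 1/4)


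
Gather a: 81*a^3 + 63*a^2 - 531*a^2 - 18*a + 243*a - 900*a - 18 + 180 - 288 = 81*a^3 - 468*a^2 - 675*a - 126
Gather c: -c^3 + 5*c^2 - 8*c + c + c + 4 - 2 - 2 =-c^3 + 5*c^2 - 6*c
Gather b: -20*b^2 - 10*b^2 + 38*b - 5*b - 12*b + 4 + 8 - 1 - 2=-30*b^2 + 21*b + 9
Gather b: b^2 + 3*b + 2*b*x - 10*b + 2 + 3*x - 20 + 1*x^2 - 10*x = b^2 + b*(2*x - 7) + x^2 - 7*x - 18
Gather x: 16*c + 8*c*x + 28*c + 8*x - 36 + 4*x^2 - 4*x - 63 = 44*c + 4*x^2 + x*(8*c + 4) - 99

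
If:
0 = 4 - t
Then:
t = 4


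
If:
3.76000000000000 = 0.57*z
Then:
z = 6.60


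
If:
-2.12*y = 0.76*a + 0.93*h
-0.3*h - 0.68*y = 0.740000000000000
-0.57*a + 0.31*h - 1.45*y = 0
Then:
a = 3.04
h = 0.16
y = -1.16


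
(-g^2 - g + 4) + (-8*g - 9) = -g^2 - 9*g - 5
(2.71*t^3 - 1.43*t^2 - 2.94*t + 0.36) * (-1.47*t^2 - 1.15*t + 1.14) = -3.9837*t^5 - 1.0144*t^4 + 9.0557*t^3 + 1.2216*t^2 - 3.7656*t + 0.4104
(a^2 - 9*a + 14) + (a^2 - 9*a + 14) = 2*a^2 - 18*a + 28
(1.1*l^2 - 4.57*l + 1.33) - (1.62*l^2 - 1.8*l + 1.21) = -0.52*l^2 - 2.77*l + 0.12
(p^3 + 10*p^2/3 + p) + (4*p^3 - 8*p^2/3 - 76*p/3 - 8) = 5*p^3 + 2*p^2/3 - 73*p/3 - 8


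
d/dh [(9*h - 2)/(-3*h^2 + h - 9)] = (-27*h^2 + 9*h + (6*h - 1)*(9*h - 2) - 81)/(3*h^2 - h + 9)^2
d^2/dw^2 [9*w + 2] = 0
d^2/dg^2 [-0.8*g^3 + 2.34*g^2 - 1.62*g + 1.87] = 4.68 - 4.8*g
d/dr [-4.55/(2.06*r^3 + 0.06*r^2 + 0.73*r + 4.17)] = (28.119*r^2 + 0.546*r + 3.3215)/(2.06*r^3 + 0.06*r^2 + 0.73*r + 4.17)^2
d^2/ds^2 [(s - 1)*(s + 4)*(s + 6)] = 6*s + 18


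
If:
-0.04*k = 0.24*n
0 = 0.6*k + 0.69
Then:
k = -1.15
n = 0.19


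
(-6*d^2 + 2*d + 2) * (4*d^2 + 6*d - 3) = -24*d^4 - 28*d^3 + 38*d^2 + 6*d - 6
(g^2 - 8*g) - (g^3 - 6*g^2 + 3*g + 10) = -g^3 + 7*g^2 - 11*g - 10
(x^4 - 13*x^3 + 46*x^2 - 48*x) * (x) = x^5 - 13*x^4 + 46*x^3 - 48*x^2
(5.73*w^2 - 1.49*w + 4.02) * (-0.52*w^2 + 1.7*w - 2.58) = -2.9796*w^4 + 10.5158*w^3 - 19.4068*w^2 + 10.6782*w - 10.3716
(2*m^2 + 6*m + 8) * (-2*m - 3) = -4*m^3 - 18*m^2 - 34*m - 24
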